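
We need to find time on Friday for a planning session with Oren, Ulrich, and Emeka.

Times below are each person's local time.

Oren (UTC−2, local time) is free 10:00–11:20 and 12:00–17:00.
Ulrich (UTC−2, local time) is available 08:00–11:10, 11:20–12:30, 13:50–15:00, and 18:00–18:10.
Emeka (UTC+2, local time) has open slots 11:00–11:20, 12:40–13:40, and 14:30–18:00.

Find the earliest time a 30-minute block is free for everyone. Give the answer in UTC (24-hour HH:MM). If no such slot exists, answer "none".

12:30

Oren → UTC: 12:00–13:20, 14:00–19:00.
Ulrich → UTC: 10:00–13:10, 13:20–14:30, 15:50–17:00, 20:00–20:10.
Emeka → UTC: 09:00–09:20, 10:40–11:40, 12:30–16:00.
Oren ∩ Ulrich: 12:00–13:10, 14:00–14:30, 15:50–17:00.
Oren ∩ Ulrich ∩ Emeka: 12:30–13:10, 14:00–14:30, 15:50–16:00.
Windows ≥ 30 min: 12:30–13:10, 14:00–14:30.
Earliest such window starts at 12:30.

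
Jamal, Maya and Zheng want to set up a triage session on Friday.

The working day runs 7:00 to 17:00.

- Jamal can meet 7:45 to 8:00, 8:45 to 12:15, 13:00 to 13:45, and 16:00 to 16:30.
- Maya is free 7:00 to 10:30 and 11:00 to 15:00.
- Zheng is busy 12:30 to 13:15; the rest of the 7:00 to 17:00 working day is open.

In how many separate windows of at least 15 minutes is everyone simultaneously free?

Zheng free within 07:00–17:00: 07:00–12:30, 13:15–17:00.
Jamal ∩ Maya: 07:45–08:00, 08:45–10:30, 11:00–12:15, 13:00–13:45.
Jamal ∩ Maya ∩ Zheng: 07:45–08:00, 08:45–10:30, 11:00–12:15, 13:15–13:45.
Windows ≥ 15 min: 07:45–08:00, 08:45–10:30, 11:00–12:15, 13:15–13:45.
That's 4 windows.

4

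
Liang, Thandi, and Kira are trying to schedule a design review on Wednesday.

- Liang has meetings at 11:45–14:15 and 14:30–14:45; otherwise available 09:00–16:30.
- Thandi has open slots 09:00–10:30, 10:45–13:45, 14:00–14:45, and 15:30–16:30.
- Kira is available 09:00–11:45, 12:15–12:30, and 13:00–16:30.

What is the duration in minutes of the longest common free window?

Liang free within 09:00–16:30: 09:00–11:45, 14:15–14:30, 14:45–16:30.
Liang ∩ Thandi: 09:00–10:30, 10:45–11:45, 14:15–14:30, 15:30–16:30.
Liang ∩ Thandi ∩ Kira: 09:00–10:30, 10:45–11:45, 14:15–14:30, 15:30–16:30.
Common window lengths: 90, 60, 15, 60 min; longest is 90.

90 minutes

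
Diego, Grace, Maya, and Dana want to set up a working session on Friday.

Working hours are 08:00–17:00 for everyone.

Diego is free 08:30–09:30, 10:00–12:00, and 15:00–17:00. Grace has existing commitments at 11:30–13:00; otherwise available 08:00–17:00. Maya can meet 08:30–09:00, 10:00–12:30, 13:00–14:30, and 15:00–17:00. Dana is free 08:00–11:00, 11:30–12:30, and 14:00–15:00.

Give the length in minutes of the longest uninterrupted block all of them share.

60 minutes

Grace free within 08:00–17:00: 08:00–11:30, 13:00–17:00.
Diego ∩ Grace: 08:30–09:30, 10:00–11:30, 15:00–17:00.
Diego ∩ Grace ∩ Maya: 08:30–09:00, 10:00–11:30, 15:00–17:00.
Diego ∩ Grace ∩ Maya ∩ Dana: 08:30–09:00, 10:00–11:00.
Common window lengths: 30, 60 min; longest is 60.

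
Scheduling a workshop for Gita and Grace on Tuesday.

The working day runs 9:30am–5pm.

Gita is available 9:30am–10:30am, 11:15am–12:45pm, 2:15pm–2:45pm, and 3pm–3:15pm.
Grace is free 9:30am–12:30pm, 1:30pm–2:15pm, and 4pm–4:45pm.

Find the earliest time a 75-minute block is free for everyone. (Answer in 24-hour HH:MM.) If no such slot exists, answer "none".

11:15

Gita ∩ Grace: 09:30–10:30, 11:15–12:30.
Windows ≥ 75 min: 11:15–12:30.
Earliest such window starts at 11:15.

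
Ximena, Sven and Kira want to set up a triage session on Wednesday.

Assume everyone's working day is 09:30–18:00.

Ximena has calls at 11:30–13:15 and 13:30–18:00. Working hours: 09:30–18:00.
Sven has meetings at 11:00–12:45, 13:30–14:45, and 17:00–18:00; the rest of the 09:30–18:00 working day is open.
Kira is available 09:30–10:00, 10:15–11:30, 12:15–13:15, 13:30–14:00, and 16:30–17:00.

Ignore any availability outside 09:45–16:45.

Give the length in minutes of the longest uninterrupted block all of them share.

Ximena free within 09:30–18:00: 09:30–11:30, 13:15–13:30.
Sven free within 09:30–18:00: 09:30–11:00, 12:45–13:30, 14:45–17:00.
Ximena ∩ Sven: 09:30–11:00, 13:15–13:30.
Ximena ∩ Sven ∩ Kira: 09:30–10:00, 10:15–11:00.
Restricted to 09:45–16:45: 09:45–10:00, 10:15–11:00.
Common window lengths: 15, 45 min; longest is 45.

45 minutes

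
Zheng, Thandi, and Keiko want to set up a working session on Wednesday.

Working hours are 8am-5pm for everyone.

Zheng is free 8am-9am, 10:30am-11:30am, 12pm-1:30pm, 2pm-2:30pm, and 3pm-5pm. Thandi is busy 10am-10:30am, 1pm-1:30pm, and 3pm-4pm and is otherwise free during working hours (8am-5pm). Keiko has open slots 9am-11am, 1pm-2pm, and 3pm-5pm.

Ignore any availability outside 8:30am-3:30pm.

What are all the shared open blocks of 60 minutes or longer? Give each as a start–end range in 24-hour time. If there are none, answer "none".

Thandi free within 08:00–17:00: 08:00–10:00, 10:30–13:00, 13:30–15:00, 16:00–17:00.
Zheng ∩ Thandi: 08:00–09:00, 10:30–11:30, 12:00–13:00, 14:00–14:30, 16:00–17:00.
Zheng ∩ Thandi ∩ Keiko: 10:30–11:00, 16:00–17:00.
Restricted to 08:30–15:30: 10:30–11:00.
Windows ≥ 60 min: (none).

none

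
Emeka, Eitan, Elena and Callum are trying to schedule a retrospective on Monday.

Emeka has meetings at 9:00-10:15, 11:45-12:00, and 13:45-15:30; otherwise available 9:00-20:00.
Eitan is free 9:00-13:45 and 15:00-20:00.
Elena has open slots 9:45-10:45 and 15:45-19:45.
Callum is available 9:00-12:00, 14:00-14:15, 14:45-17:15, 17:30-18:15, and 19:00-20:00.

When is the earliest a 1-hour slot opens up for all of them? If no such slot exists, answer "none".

Emeka free within 09:00–20:00: 10:15–11:45, 12:00–13:45, 15:30–20:00.
Emeka ∩ Eitan: 10:15–11:45, 12:00–13:45, 15:30–20:00.
Emeka ∩ Eitan ∩ Elena: 10:15–10:45, 15:45–19:45.
Emeka ∩ Eitan ∩ Elena ∩ Callum: 10:15–10:45, 15:45–17:15, 17:30–18:15, 19:00–19:45.
Windows ≥ 60 min: 15:45–17:15.
Earliest such window starts at 15:45.

15:45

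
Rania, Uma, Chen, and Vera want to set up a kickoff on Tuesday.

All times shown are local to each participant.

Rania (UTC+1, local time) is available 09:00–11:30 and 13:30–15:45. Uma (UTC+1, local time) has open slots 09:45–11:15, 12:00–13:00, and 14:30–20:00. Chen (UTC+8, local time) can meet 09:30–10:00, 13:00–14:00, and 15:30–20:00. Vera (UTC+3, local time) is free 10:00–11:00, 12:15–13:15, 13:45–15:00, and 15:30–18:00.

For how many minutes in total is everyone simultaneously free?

60 minutes

Rania → UTC: 08:00–10:30, 12:30–14:45.
Uma → UTC: 08:45–10:15, 11:00–12:00, 13:30–19:00.
Chen → UTC: 01:30–02:00, 05:00–06:00, 07:30–12:00.
Vera → UTC: 07:00–08:00, 09:15–10:15, 10:45–12:00, 12:30–15:00.
Rania ∩ Uma: 08:45–10:15, 13:30–14:45.
Rania ∩ Uma ∩ Chen: 08:45–10:15.
Rania ∩ Uma ∩ Chen ∩ Vera: 09:15–10:15.
Total common minutes: 60.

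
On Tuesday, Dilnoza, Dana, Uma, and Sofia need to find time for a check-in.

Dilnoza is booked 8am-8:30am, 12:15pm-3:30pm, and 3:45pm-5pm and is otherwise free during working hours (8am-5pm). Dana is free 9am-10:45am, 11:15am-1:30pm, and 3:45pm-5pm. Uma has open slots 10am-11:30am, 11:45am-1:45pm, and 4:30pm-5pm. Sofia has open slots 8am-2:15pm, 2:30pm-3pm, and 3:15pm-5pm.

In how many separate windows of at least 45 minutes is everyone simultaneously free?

1

Dilnoza free within 08:00–17:00: 08:30–12:15, 15:30–15:45.
Dilnoza ∩ Dana: 09:00–10:45, 11:15–12:15.
Dilnoza ∩ Dana ∩ Uma: 10:00–10:45, 11:15–11:30, 11:45–12:15.
Dilnoza ∩ Dana ∩ Uma ∩ Sofia: 10:00–10:45, 11:15–11:30, 11:45–12:15.
Windows ≥ 45 min: 10:00–10:45.
That's 1 window.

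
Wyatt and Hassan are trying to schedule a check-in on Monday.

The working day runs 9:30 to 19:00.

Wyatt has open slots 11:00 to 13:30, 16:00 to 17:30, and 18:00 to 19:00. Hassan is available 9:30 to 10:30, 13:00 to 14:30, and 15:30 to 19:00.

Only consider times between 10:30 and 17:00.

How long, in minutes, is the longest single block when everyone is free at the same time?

Wyatt ∩ Hassan: 13:00–13:30, 16:00–17:30, 18:00–19:00.
Restricted to 10:30–17:00: 13:00–13:30, 16:00–17:00.
Common window lengths: 30, 60 min; longest is 60.

60 minutes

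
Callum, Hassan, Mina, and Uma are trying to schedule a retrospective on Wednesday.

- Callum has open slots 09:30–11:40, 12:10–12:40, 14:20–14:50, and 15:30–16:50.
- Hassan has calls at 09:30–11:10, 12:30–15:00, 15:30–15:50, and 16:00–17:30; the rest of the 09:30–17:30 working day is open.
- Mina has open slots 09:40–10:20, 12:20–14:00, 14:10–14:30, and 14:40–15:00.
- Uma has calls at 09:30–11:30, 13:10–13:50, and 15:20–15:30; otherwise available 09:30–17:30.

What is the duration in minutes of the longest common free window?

10 minutes

Hassan free within 09:30–17:30: 11:10–12:30, 15:00–15:30, 15:50–16:00.
Uma free within 09:30–17:30: 11:30–13:10, 13:50–15:20, 15:30–17:30.
Callum ∩ Hassan: 11:10–11:40, 12:10–12:30, 15:50–16:00.
Callum ∩ Hassan ∩ Mina: 12:20–12:30.
Callum ∩ Hassan ∩ Mina ∩ Uma: 12:20–12:30.
Single common window of 10 minutes.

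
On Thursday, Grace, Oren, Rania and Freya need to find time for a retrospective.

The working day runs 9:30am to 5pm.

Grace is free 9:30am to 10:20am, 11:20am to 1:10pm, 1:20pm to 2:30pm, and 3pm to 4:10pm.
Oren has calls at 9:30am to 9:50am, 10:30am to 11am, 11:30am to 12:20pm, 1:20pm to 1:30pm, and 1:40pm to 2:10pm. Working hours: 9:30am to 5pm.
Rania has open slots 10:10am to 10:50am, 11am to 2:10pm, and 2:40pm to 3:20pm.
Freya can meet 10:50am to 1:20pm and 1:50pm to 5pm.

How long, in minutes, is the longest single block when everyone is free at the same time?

50 minutes

Oren free within 09:30–17:00: 09:50–10:30, 11:00–11:30, 12:20–13:20, 13:30–13:40, 14:10–17:00.
Grace ∩ Oren: 09:50–10:20, 11:20–11:30, 12:20–13:10, 13:30–13:40, 14:10–14:30, 15:00–16:10.
Grace ∩ Oren ∩ Rania: 10:10–10:20, 11:20–11:30, 12:20–13:10, 13:30–13:40, 15:00–15:20.
Grace ∩ Oren ∩ Rania ∩ Freya: 11:20–11:30, 12:20–13:10, 15:00–15:20.
Common window lengths: 10, 50, 20 min; longest is 50.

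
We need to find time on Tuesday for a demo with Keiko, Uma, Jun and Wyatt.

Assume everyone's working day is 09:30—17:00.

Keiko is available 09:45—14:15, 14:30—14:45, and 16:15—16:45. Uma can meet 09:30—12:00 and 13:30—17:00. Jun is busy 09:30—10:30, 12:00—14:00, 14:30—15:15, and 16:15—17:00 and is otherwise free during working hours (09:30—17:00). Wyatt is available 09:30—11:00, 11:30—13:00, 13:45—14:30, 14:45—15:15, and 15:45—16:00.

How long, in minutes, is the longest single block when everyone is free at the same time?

30 minutes

Jun free within 09:30–17:00: 10:30–12:00, 14:00–14:30, 15:15–16:15.
Keiko ∩ Uma: 09:45–12:00, 13:30–14:15, 14:30–14:45, 16:15–16:45.
Keiko ∩ Uma ∩ Jun: 10:30–12:00, 14:00–14:15.
Keiko ∩ Uma ∩ Jun ∩ Wyatt: 10:30–11:00, 11:30–12:00, 14:00–14:15.
Common window lengths: 30, 30, 15 min; longest is 30.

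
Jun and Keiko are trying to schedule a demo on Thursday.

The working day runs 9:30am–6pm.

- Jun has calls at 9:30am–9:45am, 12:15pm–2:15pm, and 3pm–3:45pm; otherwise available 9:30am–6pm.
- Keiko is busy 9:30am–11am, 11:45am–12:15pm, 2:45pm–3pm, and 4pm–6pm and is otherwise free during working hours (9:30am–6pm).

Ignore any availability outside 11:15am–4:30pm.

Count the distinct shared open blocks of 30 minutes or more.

2

Jun free within 09:30–18:00: 09:45–12:15, 14:15–15:00, 15:45–18:00.
Keiko free within 09:30–18:00: 11:00–11:45, 12:15–14:45, 15:00–16:00.
Jun ∩ Keiko: 11:00–11:45, 14:15–14:45, 15:45–16:00.
Restricted to 11:15–16:30: 11:15–11:45, 14:15–14:45, 15:45–16:00.
Windows ≥ 30 min: 11:15–11:45, 14:15–14:45.
That's 2 windows.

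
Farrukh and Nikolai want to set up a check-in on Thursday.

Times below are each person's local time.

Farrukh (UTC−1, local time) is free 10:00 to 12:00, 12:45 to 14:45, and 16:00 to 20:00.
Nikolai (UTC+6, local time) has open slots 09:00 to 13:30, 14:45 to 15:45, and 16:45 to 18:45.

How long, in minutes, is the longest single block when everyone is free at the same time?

105 minutes

Farrukh → UTC: 11:00–13:00, 13:45–15:45, 17:00–21:00.
Nikolai → UTC: 03:00–07:30, 08:45–09:45, 10:45–12:45.
Farrukh ∩ Nikolai: 11:00–12:45.
Single common window of 105 minutes.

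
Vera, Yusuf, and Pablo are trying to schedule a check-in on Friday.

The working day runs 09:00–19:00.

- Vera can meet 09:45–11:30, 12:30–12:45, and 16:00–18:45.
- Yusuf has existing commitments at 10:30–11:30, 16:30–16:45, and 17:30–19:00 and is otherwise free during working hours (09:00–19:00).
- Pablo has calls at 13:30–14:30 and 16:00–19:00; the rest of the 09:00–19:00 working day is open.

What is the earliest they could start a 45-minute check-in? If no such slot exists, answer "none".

Yusuf free within 09:00–19:00: 09:00–10:30, 11:30–16:30, 16:45–17:30.
Pablo free within 09:00–19:00: 09:00–13:30, 14:30–16:00.
Vera ∩ Yusuf: 09:45–10:30, 12:30–12:45, 16:00–16:30, 16:45–17:30.
Vera ∩ Yusuf ∩ Pablo: 09:45–10:30, 12:30–12:45.
Windows ≥ 45 min: 09:45–10:30.
Earliest such window starts at 09:45.

09:45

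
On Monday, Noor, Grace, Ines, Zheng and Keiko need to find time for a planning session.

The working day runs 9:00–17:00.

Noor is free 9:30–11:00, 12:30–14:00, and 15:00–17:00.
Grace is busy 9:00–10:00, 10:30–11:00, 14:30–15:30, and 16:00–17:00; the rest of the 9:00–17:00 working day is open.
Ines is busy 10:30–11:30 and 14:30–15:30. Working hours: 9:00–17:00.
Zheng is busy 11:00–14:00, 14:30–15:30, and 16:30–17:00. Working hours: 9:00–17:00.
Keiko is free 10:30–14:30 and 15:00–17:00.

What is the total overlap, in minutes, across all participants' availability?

30 minutes

Grace free within 09:00–17:00: 10:00–10:30, 11:00–14:30, 15:30–16:00.
Ines free within 09:00–17:00: 09:00–10:30, 11:30–14:30, 15:30–17:00.
Zheng free within 09:00–17:00: 09:00–11:00, 14:00–14:30, 15:30–16:30.
Noor ∩ Grace: 10:00–10:30, 12:30–14:00, 15:30–16:00.
Noor ∩ Grace ∩ Ines: 10:00–10:30, 12:30–14:00, 15:30–16:00.
Noor ∩ Grace ∩ Ines ∩ Zheng: 10:00–10:30, 15:30–16:00.
Noor ∩ Grace ∩ Ines ∩ Zheng ∩ Keiko: 15:30–16:00.
Total common minutes: 30.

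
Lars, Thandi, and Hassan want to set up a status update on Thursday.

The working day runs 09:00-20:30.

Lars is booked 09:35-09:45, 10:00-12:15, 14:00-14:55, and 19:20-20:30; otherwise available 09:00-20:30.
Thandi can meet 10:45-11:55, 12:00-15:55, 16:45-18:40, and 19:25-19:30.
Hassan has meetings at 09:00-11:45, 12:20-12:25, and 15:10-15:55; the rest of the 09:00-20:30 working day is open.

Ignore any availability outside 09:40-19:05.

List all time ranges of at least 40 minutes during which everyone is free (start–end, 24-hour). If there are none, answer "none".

12:25–14:00, 16:45–18:40

Lars free within 09:00–20:30: 09:00–09:35, 09:45–10:00, 12:15–14:00, 14:55–19:20.
Hassan free within 09:00–20:30: 11:45–12:20, 12:25–15:10, 15:55–20:30.
Lars ∩ Thandi: 12:15–14:00, 14:55–15:55, 16:45–18:40.
Lars ∩ Thandi ∩ Hassan: 12:15–12:20, 12:25–14:00, 14:55–15:10, 16:45–18:40.
Restricted to 09:40–19:05: 12:15–12:20, 12:25–14:00, 14:55–15:10, 16:45–18:40.
Windows ≥ 40 min: 12:25–14:00, 16:45–18:40.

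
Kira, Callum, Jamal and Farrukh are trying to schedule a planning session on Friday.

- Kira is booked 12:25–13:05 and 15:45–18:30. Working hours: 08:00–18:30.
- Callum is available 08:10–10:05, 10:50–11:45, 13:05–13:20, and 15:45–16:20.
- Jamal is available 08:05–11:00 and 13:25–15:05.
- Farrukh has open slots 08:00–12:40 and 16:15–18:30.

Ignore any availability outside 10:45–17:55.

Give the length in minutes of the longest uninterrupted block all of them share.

10 minutes

Kira free within 08:00–18:30: 08:00–12:25, 13:05–15:45.
Kira ∩ Callum: 08:10–10:05, 10:50–11:45, 13:05–13:20.
Kira ∩ Callum ∩ Jamal: 08:10–10:05, 10:50–11:00.
Kira ∩ Callum ∩ Jamal ∩ Farrukh: 08:10–10:05, 10:50–11:00.
Restricted to 10:45–17:55: 10:50–11:00.
Single common window of 10 minutes.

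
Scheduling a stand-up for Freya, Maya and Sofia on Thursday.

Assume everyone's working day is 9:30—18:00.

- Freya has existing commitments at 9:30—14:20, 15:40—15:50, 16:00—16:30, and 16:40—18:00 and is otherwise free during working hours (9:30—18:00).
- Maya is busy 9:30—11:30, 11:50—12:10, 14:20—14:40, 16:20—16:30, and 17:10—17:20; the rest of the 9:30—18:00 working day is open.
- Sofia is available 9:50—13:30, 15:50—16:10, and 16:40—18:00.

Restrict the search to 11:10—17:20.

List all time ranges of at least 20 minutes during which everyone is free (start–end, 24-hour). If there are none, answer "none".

Freya free within 09:30–18:00: 14:20–15:40, 15:50–16:00, 16:30–16:40.
Maya free within 09:30–18:00: 11:30–11:50, 12:10–14:20, 14:40–16:20, 16:30–17:10, 17:20–18:00.
Freya ∩ Maya: 14:40–15:40, 15:50–16:00, 16:30–16:40.
Freya ∩ Maya ∩ Sofia: 15:50–16:00.
Restricted to 11:10–17:20: 15:50–16:00.
Windows ≥ 20 min: (none).

none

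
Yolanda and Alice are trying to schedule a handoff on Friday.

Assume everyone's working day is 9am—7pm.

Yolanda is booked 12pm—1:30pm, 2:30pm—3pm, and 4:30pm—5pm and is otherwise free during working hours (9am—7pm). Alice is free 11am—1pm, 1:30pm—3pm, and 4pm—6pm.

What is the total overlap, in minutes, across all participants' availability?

Yolanda free within 09:00–19:00: 09:00–12:00, 13:30–14:30, 15:00–16:30, 17:00–19:00.
Yolanda ∩ Alice: 11:00–12:00, 13:30–14:30, 16:00–16:30, 17:00–18:00.
Total common minutes: 60 + 60 + 30 + 60 = 210.

210 minutes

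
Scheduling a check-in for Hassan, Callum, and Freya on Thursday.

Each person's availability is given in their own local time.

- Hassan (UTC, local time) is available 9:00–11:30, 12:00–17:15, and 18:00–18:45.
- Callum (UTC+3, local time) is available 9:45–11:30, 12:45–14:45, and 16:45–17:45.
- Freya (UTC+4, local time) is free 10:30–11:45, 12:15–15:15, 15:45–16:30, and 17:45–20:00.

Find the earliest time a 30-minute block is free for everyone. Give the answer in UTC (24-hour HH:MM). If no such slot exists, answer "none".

Hassan → UTC: 09:00–11:30, 12:00–17:15, 18:00–18:45.
Callum → UTC: 06:45–08:30, 09:45–11:45, 13:45–14:45.
Freya → UTC: 06:30–07:45, 08:15–11:15, 11:45–12:30, 13:45–16:00.
Hassan ∩ Callum: 09:45–11:30, 13:45–14:45.
Hassan ∩ Callum ∩ Freya: 09:45–11:15, 13:45–14:45.
Windows ≥ 30 min: 09:45–11:15, 13:45–14:45.
Earliest such window starts at 09:45.

09:45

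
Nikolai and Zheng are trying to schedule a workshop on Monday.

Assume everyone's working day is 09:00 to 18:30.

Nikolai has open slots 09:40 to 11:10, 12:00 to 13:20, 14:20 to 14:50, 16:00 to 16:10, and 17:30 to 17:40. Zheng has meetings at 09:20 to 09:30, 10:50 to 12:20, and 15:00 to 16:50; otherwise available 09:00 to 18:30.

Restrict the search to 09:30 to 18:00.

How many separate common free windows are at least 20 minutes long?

3

Zheng free within 09:00–18:30: 09:00–09:20, 09:30–10:50, 12:20–15:00, 16:50–18:30.
Nikolai ∩ Zheng: 09:40–10:50, 12:20–13:20, 14:20–14:50, 17:30–17:40.
Restricted to 09:30–18:00: 09:40–10:50, 12:20–13:20, 14:20–14:50, 17:30–17:40.
Windows ≥ 20 min: 09:40–10:50, 12:20–13:20, 14:20–14:50.
That's 3 windows.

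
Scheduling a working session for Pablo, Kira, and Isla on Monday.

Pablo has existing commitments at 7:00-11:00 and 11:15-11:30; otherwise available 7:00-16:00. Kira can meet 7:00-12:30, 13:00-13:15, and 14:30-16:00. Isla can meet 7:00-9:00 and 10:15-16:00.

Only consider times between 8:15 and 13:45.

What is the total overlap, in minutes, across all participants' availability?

90 minutes

Pablo free within 07:00–16:00: 11:00–11:15, 11:30–16:00.
Pablo ∩ Kira: 11:00–11:15, 11:30–12:30, 13:00–13:15, 14:30–16:00.
Pablo ∩ Kira ∩ Isla: 11:00–11:15, 11:30–12:30, 13:00–13:15, 14:30–16:00.
Restricted to 08:15–13:45: 11:00–11:15, 11:30–12:30, 13:00–13:15.
Total common minutes: 15 + 60 + 15 = 90.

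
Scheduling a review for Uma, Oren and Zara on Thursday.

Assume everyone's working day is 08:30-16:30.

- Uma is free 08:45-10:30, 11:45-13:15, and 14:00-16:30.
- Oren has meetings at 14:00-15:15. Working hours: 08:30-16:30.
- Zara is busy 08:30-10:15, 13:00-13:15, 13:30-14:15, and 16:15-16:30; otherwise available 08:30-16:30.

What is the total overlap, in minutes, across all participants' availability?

Oren free within 08:30–16:30: 08:30–14:00, 15:15–16:30.
Zara free within 08:30–16:30: 10:15–13:00, 13:15–13:30, 14:15–16:15.
Uma ∩ Oren: 08:45–10:30, 11:45–13:15, 15:15–16:30.
Uma ∩ Oren ∩ Zara: 10:15–10:30, 11:45–13:00, 15:15–16:15.
Total common minutes: 15 + 75 + 60 = 150.

150 minutes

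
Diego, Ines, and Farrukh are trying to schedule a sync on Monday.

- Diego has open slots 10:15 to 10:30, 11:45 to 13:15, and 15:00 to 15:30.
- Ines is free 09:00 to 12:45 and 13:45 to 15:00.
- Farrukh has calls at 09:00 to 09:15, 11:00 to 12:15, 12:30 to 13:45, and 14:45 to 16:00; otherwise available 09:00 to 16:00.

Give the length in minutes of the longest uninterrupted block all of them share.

15 minutes

Farrukh free within 09:00–16:00: 09:15–11:00, 12:15–12:30, 13:45–14:45.
Diego ∩ Ines: 10:15–10:30, 11:45–12:45.
Diego ∩ Ines ∩ Farrukh: 10:15–10:30, 12:15–12:30.
Common window lengths: 15, 15 min; longest is 15.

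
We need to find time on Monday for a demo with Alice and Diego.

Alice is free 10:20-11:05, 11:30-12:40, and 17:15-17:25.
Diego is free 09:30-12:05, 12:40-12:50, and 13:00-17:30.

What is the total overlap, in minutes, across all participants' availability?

90 minutes

Alice ∩ Diego: 10:20–11:05, 11:30–12:05, 17:15–17:25.
Total common minutes: 45 + 35 + 10 = 90.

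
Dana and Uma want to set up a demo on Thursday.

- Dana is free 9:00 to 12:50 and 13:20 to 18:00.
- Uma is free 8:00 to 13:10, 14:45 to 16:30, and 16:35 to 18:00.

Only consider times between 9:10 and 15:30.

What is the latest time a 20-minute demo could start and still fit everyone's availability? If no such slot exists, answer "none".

15:10

Dana ∩ Uma: 09:00–12:50, 14:45–16:30, 16:35–18:00.
Restricted to 09:10–15:30: 09:10–12:50, 14:45–15:30.
Windows ≥ 20 min: 09:10–12:50, 14:45–15:30.
Latest start in the last window 14:45–15:30 is 15:30 − 20 min = 15:10.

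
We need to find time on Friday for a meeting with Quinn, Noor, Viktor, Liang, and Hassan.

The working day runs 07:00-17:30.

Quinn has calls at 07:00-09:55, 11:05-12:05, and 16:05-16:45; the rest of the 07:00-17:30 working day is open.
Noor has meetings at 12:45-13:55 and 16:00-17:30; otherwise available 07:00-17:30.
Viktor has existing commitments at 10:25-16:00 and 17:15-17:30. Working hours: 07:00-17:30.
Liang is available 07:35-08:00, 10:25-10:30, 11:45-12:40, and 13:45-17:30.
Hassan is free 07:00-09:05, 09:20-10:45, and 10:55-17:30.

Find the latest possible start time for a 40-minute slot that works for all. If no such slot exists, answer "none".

none

Quinn free within 07:00–17:30: 09:55–11:05, 12:05–16:05, 16:45–17:30.
Noor free within 07:00–17:30: 07:00–12:45, 13:55–16:00.
Viktor free within 07:00–17:30: 07:00–10:25, 16:00–17:15.
Quinn ∩ Noor: 09:55–11:05, 12:05–12:45, 13:55–16:00.
Quinn ∩ Noor ∩ Viktor: 09:55–10:25.
Quinn ∩ Noor ∩ Viktor ∩ Liang: (none).
Quinn ∩ Noor ∩ Viktor ∩ Liang ∩ Hassan: (none).
Windows ≥ 40 min: (none).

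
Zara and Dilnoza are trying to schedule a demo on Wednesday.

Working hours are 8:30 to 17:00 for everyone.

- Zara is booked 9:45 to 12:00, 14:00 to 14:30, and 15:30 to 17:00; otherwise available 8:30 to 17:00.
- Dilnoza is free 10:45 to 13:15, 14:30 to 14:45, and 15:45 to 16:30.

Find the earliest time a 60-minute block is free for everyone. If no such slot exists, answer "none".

Zara free within 08:30–17:00: 08:30–09:45, 12:00–14:00, 14:30–15:30.
Zara ∩ Dilnoza: 12:00–13:15, 14:30–14:45.
Windows ≥ 60 min: 12:00–13:15.
Earliest such window starts at 12:00.

12:00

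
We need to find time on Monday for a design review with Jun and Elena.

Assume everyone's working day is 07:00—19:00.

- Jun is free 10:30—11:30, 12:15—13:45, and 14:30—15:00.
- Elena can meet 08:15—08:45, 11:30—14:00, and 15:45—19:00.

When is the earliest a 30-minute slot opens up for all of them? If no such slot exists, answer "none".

Jun ∩ Elena: 12:15–13:45.
Windows ≥ 30 min: 12:15–13:45.
Earliest such window starts at 12:15.

12:15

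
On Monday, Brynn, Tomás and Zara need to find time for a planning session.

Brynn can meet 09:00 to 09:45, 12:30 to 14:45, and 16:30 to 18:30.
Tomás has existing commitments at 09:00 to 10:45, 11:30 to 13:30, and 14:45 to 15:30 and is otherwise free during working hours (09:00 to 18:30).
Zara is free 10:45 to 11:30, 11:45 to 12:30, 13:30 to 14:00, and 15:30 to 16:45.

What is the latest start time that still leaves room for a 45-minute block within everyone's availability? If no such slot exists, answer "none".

Tomás free within 09:00–18:30: 10:45–11:30, 13:30–14:45, 15:30–18:30.
Brynn ∩ Tomás: 13:30–14:45, 16:30–18:30.
Brynn ∩ Tomás ∩ Zara: 13:30–14:00, 16:30–16:45.
Windows ≥ 45 min: (none).

none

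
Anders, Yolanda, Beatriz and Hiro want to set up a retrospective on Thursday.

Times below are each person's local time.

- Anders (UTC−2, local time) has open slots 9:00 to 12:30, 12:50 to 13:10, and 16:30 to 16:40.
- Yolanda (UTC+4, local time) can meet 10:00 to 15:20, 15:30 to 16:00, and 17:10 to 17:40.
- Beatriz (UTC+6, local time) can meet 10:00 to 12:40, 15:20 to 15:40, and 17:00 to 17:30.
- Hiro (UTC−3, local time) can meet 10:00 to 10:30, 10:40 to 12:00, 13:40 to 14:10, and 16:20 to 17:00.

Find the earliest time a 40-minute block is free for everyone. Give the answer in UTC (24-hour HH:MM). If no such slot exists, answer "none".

Anders → UTC: 11:00–14:30, 14:50–15:10, 18:30–18:40.
Yolanda → UTC: 06:00–11:20, 11:30–12:00, 13:10–13:40.
Beatriz → UTC: 04:00–06:40, 09:20–09:40, 11:00–11:30.
Hiro → UTC: 13:00–13:30, 13:40–15:00, 16:40–17:10, 19:20–20:00.
Anders ∩ Yolanda: 11:00–11:20, 11:30–12:00, 13:10–13:40.
Anders ∩ Yolanda ∩ Beatriz: 11:00–11:20.
Anders ∩ Yolanda ∩ Beatriz ∩ Hiro: (none).
Windows ≥ 40 min: (none).

none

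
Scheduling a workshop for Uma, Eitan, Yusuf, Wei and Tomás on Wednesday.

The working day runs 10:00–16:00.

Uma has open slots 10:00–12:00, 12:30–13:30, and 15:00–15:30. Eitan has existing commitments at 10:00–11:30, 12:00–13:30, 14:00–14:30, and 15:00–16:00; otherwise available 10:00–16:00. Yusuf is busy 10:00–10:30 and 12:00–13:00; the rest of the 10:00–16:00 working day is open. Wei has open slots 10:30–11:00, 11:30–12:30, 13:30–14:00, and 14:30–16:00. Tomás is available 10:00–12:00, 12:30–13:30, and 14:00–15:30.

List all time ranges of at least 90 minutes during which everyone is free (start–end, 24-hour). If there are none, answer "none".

none

Eitan free within 10:00–16:00: 11:30–12:00, 13:30–14:00, 14:30–15:00.
Yusuf free within 10:00–16:00: 10:30–12:00, 13:00–16:00.
Uma ∩ Eitan: 11:30–12:00.
Uma ∩ Eitan ∩ Yusuf: 11:30–12:00.
Uma ∩ Eitan ∩ Yusuf ∩ Wei: 11:30–12:00.
Uma ∩ Eitan ∩ Yusuf ∩ Wei ∩ Tomás: 11:30–12:00.
Windows ≥ 90 min: (none).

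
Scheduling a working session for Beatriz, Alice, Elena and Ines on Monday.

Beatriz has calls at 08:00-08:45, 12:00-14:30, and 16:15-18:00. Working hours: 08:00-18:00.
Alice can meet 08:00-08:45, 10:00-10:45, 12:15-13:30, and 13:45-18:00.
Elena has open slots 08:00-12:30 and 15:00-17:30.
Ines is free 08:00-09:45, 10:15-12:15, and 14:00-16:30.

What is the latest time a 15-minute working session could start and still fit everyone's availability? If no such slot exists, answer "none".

16:00

Beatriz free within 08:00–18:00: 08:45–12:00, 14:30–16:15.
Beatriz ∩ Alice: 10:00–10:45, 14:30–16:15.
Beatriz ∩ Alice ∩ Elena: 10:00–10:45, 15:00–16:15.
Beatriz ∩ Alice ∩ Elena ∩ Ines: 10:15–10:45, 15:00–16:15.
Windows ≥ 15 min: 10:15–10:45, 15:00–16:15.
Latest start in the last window 15:00–16:15 is 16:15 − 15 min = 16:00.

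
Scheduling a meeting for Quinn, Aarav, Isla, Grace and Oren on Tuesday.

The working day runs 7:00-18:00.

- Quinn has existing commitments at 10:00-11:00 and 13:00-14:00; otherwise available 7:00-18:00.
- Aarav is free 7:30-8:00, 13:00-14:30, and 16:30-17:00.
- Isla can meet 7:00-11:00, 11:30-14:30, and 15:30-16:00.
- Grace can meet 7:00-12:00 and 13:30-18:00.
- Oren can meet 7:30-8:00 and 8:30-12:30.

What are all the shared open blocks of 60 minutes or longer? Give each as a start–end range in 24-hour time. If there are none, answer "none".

Quinn free within 07:00–18:00: 07:00–10:00, 11:00–13:00, 14:00–18:00.
Quinn ∩ Aarav: 07:30–08:00, 14:00–14:30, 16:30–17:00.
Quinn ∩ Aarav ∩ Isla: 07:30–08:00, 14:00–14:30.
Quinn ∩ Aarav ∩ Isla ∩ Grace: 07:30–08:00, 14:00–14:30.
Quinn ∩ Aarav ∩ Isla ∩ Grace ∩ Oren: 07:30–08:00.
Windows ≥ 60 min: (none).

none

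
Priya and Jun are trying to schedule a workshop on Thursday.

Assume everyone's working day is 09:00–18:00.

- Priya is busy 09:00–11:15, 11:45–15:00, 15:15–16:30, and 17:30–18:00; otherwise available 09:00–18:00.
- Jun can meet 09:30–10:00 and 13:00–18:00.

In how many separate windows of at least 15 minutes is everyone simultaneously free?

Priya free within 09:00–18:00: 11:15–11:45, 15:00–15:15, 16:30–17:30.
Priya ∩ Jun: 15:00–15:15, 16:30–17:30.
Windows ≥ 15 min: 15:00–15:15, 16:30–17:30.
That's 2 windows.

2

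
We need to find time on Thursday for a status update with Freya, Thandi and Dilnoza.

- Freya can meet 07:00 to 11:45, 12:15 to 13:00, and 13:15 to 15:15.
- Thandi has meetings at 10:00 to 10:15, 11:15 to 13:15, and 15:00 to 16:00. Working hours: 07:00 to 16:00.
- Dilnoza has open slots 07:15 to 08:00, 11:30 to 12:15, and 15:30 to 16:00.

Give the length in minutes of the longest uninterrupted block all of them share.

45 minutes

Thandi free within 07:00–16:00: 07:00–10:00, 10:15–11:15, 13:15–15:00.
Freya ∩ Thandi: 07:00–10:00, 10:15–11:15, 13:15–15:00.
Freya ∩ Thandi ∩ Dilnoza: 07:15–08:00.
Single common window of 45 minutes.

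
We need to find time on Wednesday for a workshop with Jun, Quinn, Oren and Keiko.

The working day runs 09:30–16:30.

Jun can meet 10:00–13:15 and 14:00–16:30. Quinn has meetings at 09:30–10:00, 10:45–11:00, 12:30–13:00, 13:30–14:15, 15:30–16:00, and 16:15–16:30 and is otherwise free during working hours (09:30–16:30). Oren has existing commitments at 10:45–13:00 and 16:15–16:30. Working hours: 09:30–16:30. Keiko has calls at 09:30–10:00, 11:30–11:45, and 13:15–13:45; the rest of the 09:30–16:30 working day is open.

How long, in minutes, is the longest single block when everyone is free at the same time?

Quinn free within 09:30–16:30: 10:00–10:45, 11:00–12:30, 13:00–13:30, 14:15–15:30, 16:00–16:15.
Oren free within 09:30–16:30: 09:30–10:45, 13:00–16:15.
Keiko free within 09:30–16:30: 10:00–11:30, 11:45–13:15, 13:45–16:30.
Jun ∩ Quinn: 10:00–10:45, 11:00–12:30, 13:00–13:15, 14:15–15:30, 16:00–16:15.
Jun ∩ Quinn ∩ Oren: 10:00–10:45, 13:00–13:15, 14:15–15:30, 16:00–16:15.
Jun ∩ Quinn ∩ Oren ∩ Keiko: 10:00–10:45, 13:00–13:15, 14:15–15:30, 16:00–16:15.
Common window lengths: 45, 15, 75, 15 min; longest is 75.

75 minutes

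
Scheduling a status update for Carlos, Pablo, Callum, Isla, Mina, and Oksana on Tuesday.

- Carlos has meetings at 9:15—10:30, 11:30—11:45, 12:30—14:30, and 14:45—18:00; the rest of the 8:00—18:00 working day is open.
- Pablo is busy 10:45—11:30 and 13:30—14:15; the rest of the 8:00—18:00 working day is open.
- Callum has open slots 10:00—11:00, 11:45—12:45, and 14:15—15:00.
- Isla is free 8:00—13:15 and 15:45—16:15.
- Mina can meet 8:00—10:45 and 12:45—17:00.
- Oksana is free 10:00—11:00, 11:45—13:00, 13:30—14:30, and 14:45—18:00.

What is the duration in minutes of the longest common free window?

Carlos free within 08:00–18:00: 08:00–09:15, 10:30–11:30, 11:45–12:30, 14:30–14:45.
Pablo free within 08:00–18:00: 08:00–10:45, 11:30–13:30, 14:15–18:00.
Carlos ∩ Pablo: 08:00–09:15, 10:30–10:45, 11:45–12:30, 14:30–14:45.
Carlos ∩ Pablo ∩ Callum: 10:30–10:45, 11:45–12:30, 14:30–14:45.
Carlos ∩ Pablo ∩ Callum ∩ Isla: 10:30–10:45, 11:45–12:30.
Carlos ∩ Pablo ∩ Callum ∩ Isla ∩ Mina: 10:30–10:45.
Carlos ∩ Pablo ∩ Callum ∩ Isla ∩ Mina ∩ Oksana: 10:30–10:45.
Single common window of 15 minutes.

15 minutes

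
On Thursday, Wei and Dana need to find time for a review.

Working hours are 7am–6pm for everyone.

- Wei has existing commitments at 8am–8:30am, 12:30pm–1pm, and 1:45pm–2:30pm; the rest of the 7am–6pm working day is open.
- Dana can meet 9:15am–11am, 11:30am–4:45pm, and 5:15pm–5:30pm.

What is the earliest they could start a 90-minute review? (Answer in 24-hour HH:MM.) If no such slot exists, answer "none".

09:15

Wei free within 07:00–18:00: 07:00–08:00, 08:30–12:30, 13:00–13:45, 14:30–18:00.
Wei ∩ Dana: 09:15–11:00, 11:30–12:30, 13:00–13:45, 14:30–16:45, 17:15–17:30.
Windows ≥ 90 min: 09:15–11:00, 14:30–16:45.
Earliest such window starts at 09:15.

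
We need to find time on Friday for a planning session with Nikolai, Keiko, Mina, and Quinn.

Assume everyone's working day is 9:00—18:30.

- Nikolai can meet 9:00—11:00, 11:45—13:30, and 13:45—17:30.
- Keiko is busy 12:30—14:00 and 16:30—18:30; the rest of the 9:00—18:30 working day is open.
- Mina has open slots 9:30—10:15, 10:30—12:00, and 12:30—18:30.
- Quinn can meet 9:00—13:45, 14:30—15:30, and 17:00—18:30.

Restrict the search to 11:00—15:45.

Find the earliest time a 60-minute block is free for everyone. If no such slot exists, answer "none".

14:30

Keiko free within 09:00–18:30: 09:00–12:30, 14:00–16:30.
Nikolai ∩ Keiko: 09:00–11:00, 11:45–12:30, 14:00–16:30.
Nikolai ∩ Keiko ∩ Mina: 09:30–10:15, 10:30–11:00, 11:45–12:00, 14:00–16:30.
Nikolai ∩ Keiko ∩ Mina ∩ Quinn: 09:30–10:15, 10:30–11:00, 11:45–12:00, 14:30–15:30.
Restricted to 11:00–15:45: 11:45–12:00, 14:30–15:30.
Windows ≥ 60 min: 14:30–15:30.
Earliest such window starts at 14:30.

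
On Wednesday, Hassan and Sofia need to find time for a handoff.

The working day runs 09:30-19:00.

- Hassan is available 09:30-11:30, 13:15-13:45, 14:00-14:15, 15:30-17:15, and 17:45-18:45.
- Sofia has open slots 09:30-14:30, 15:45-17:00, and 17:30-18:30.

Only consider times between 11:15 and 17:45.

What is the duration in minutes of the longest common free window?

Hassan ∩ Sofia: 09:30–11:30, 13:15–13:45, 14:00–14:15, 15:45–17:00, 17:45–18:30.
Restricted to 11:15–17:45: 11:15–11:30, 13:15–13:45, 14:00–14:15, 15:45–17:00.
Common window lengths: 15, 30, 15, 75 min; longest is 75.

75 minutes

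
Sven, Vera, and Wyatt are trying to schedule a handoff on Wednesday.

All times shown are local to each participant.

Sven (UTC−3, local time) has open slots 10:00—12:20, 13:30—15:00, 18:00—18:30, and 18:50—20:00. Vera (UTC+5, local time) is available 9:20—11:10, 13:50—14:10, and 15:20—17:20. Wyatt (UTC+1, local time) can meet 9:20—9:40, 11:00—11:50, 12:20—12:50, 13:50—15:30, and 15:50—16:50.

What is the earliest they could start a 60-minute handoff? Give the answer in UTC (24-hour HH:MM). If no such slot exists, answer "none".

Sven → UTC: 13:00–15:20, 16:30–18:00, 21:00–21:30, 21:50–23:00.
Vera → UTC: 04:20–06:10, 08:50–09:10, 10:20–12:20.
Wyatt → UTC: 08:20–08:40, 10:00–10:50, 11:20–11:50, 12:50–14:30, 14:50–15:50.
Sven ∩ Vera: (none).
Sven ∩ Vera ∩ Wyatt: (none).
Windows ≥ 60 min: (none).

none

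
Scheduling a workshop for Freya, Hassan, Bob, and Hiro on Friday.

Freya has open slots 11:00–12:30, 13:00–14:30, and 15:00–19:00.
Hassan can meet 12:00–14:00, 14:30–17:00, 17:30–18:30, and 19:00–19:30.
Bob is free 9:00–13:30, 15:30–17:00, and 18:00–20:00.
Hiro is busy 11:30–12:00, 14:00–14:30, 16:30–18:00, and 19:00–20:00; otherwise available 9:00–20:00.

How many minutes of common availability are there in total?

Hiro free within 09:00–20:00: 09:00–11:30, 12:00–14:00, 14:30–16:30, 18:00–19:00.
Freya ∩ Hassan: 12:00–12:30, 13:00–14:00, 15:00–17:00, 17:30–18:30.
Freya ∩ Hassan ∩ Bob: 12:00–12:30, 13:00–13:30, 15:30–17:00, 18:00–18:30.
Freya ∩ Hassan ∩ Bob ∩ Hiro: 12:00–12:30, 13:00–13:30, 15:30–16:30, 18:00–18:30.
Total common minutes: 30 + 30 + 60 + 30 = 150.

150 minutes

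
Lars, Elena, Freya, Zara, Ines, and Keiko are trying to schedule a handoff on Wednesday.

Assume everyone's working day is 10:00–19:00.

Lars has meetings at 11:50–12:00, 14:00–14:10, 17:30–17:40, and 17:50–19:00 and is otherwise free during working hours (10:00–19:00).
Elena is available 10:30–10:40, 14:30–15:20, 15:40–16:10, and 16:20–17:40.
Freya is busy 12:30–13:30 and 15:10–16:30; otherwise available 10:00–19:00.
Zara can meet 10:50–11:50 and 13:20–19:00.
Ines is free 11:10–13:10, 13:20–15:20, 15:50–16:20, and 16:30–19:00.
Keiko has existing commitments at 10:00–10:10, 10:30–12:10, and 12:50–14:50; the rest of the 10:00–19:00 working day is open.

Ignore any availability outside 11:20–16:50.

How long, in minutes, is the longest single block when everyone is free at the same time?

20 minutes

Lars free within 10:00–19:00: 10:00–11:50, 12:00–14:00, 14:10–17:30, 17:40–17:50.
Freya free within 10:00–19:00: 10:00–12:30, 13:30–15:10, 16:30–19:00.
Keiko free within 10:00–19:00: 10:10–10:30, 12:10–12:50, 14:50–19:00.
Lars ∩ Elena: 10:30–10:40, 14:30–15:20, 15:40–16:10, 16:20–17:30.
Lars ∩ Elena ∩ Freya: 10:30–10:40, 14:30–15:10, 16:30–17:30.
Lars ∩ Elena ∩ Freya ∩ Zara: 14:30–15:10, 16:30–17:30.
Lars ∩ Elena ∩ Freya ∩ Zara ∩ Ines: 14:30–15:10, 16:30–17:30.
Lars ∩ Elena ∩ Freya ∩ Zara ∩ Ines ∩ Keiko: 14:50–15:10, 16:30–17:30.
Restricted to 11:20–16:50: 14:50–15:10, 16:30–16:50.
Common window lengths: 20, 20 min; longest is 20.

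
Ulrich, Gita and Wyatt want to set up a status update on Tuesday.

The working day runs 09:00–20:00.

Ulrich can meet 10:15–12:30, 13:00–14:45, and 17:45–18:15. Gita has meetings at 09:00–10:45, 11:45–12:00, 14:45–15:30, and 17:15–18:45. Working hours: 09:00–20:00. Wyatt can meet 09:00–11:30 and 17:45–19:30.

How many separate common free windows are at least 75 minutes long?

Gita free within 09:00–20:00: 10:45–11:45, 12:00–14:45, 15:30–17:15, 18:45–20:00.
Ulrich ∩ Gita: 10:45–11:45, 12:00–12:30, 13:00–14:45.
Ulrich ∩ Gita ∩ Wyatt: 10:45–11:30.
Windows ≥ 75 min: (none).
That's 0 windows.

0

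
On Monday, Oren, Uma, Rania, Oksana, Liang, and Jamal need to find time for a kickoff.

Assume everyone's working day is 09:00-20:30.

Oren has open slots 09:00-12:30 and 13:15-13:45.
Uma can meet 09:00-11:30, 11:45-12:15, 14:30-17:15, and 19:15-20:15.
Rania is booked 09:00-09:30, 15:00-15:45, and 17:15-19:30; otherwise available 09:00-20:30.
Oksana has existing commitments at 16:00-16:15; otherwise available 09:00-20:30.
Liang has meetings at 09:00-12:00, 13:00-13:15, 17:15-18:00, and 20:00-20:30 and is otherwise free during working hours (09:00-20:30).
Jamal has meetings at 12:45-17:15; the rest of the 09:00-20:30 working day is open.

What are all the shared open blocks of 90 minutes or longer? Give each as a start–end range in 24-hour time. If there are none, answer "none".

Rania free within 09:00–20:30: 09:30–15:00, 15:45–17:15, 19:30–20:30.
Oksana free within 09:00–20:30: 09:00–16:00, 16:15–20:30.
Liang free within 09:00–20:30: 12:00–13:00, 13:15–17:15, 18:00–20:00.
Jamal free within 09:00–20:30: 09:00–12:45, 17:15–20:30.
Oren ∩ Uma: 09:00–11:30, 11:45–12:15.
Oren ∩ Uma ∩ Rania: 09:30–11:30, 11:45–12:15.
Oren ∩ Uma ∩ Rania ∩ Oksana: 09:30–11:30, 11:45–12:15.
Oren ∩ Uma ∩ Rania ∩ Oksana ∩ Liang: 12:00–12:15.
Oren ∩ Uma ∩ Rania ∩ Oksana ∩ Liang ∩ Jamal: 12:00–12:15.
Windows ≥ 90 min: (none).

none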